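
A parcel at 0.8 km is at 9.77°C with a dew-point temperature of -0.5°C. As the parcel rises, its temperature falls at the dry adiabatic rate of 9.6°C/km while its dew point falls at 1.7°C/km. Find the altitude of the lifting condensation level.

2.1 km

T and T_d converge at 9.6 − 1.7 = 7.9°C per km
Height above start = (9.77 − (-0.5)) / 7.9 = 1.3 km
LCL altitude = 800 m + 1300 m = 2100 m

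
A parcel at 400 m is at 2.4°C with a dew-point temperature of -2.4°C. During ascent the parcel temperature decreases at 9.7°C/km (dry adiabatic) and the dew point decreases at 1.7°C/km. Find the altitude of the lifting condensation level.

1000 m

T and T_d converge at 9.7 − 1.7 = 8°C per km
Height above start = (2.4 − (-2.4)) / 8 = 0.6 km
LCL altitude = 400 m + 600 m = 1000 m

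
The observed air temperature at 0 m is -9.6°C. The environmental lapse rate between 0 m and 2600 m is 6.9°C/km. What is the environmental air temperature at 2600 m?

-27.54°C

0 → 2600 m (environmental, 6.9°C/km): ΔT = -6.9 × 2.6 = -17.94°C → T = -27.54°C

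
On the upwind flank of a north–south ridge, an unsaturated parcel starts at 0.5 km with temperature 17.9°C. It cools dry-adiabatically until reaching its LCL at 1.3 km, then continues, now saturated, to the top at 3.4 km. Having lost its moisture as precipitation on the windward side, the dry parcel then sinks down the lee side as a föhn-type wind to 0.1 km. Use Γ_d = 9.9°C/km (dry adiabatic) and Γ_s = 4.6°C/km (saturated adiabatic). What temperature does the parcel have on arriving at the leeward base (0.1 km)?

32.99°C

From 500 m to 1300 m (dry): cools by 9.9 × 0.8 = 7.92°C, giving 9.98°C.
From 1300 m to 3400 m (saturated): cools by 4.6 × 2.1 = 9.66°C, giving 0.32°C.
From 3400 m to 100 m (dry descent): warms by 9.9 × 3.3 = 32.67°C, giving 32.99°C.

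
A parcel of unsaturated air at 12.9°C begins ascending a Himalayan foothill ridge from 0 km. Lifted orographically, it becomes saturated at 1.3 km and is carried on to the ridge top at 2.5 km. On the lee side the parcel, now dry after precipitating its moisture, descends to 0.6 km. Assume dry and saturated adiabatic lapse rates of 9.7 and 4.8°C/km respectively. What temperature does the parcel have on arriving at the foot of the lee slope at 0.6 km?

12.96°C

From 0 m to 1300 m (dry): cools by 9.7 × 1.3 = 12.61°C, giving 0.29°C.
From 1300 m to 2500 m (saturated): cools by 4.8 × 1.2 = 5.76°C, giving -5.47°C.
From 2500 m to 600 m (dry descent): warms by 9.7 × 1.9 = 18.43°C, giving 12.96°C.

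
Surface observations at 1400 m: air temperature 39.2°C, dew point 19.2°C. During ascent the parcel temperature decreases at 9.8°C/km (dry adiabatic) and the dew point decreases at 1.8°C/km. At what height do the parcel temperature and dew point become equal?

3900 m

T and T_d converge at 9.8 − 1.8 = 8°C per km
Height above start = (39.2 − 19.2) / 8 = 2.5 km
LCL altitude = 1400 m + 2500 m = 3900 m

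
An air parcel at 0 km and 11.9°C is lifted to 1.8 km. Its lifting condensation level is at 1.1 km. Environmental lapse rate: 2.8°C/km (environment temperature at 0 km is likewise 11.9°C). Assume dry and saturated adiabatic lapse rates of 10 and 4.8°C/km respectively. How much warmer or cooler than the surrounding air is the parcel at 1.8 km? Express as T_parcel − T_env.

-9.32°C (parcel cooler than environment)

Parcel:
  0 → 1100 m (dry, 10°C/km): ΔT = -10 × 1.1 = -11°C → T = 0.9°C
  1100 → 1800 m (saturated, 4.8°C/km): ΔT = -4.8 × 0.7 = -3.36°C → T = -2.46°C
Environment:
  0 → 1800 m (environment, 2.8°C/km): ΔT = -2.8 × 1.8 = -5.04°C → T = 6.86°C
T_parcel − T_env = -2.46 − 6.86 = -9.32°C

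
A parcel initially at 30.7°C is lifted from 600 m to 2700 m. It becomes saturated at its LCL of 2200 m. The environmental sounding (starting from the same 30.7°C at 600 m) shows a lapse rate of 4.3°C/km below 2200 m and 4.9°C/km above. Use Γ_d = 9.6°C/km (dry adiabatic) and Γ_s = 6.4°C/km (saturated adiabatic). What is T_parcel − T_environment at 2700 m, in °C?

-9.23°C (parcel cooler than environment)

Parcel:
  600–2200 m, dry: Δz = 1.6 km ⇒ ΔT = -15.36°C; T = 15.34°C
  2200–2700 m, saturated: Δz = 0.5 km ⇒ ΔT = -3.2°C; T = 12.14°C
Environment:
  600–2200 m, environment, lower layer: Δz = 1.6 km ⇒ ΔT = -6.88°C; T = 23.82°C
  2200–2700 m, environment, upper layer: Δz = 0.5 km ⇒ ΔT = -2.45°C; T = 21.37°C
T_parcel − T_env = 12.14 − 21.37 = -9.23°C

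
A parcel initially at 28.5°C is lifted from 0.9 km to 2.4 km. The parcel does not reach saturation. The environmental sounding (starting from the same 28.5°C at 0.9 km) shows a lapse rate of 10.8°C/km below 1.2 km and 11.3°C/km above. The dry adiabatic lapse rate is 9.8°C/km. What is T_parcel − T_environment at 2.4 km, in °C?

Parcel:
  900 → 2400 m (dry, 9.8°C/km): ΔT = -9.8 × 1.5 = -14.7°C → T = 13.8°C
Environment:
  900 → 1200 m (environment, lower layer, 10.8°C/km): ΔT = -10.8 × 0.3 = -3.24°C → T = 25.26°C
  1200 → 2400 m (environment, upper layer, 11.3°C/km): ΔT = -11.3 × 1.2 = -13.56°C → T = 11.7°C
T_parcel − T_env = 13.8 − 11.7 = +2.1°C

+2.1°C (parcel warmer than environment)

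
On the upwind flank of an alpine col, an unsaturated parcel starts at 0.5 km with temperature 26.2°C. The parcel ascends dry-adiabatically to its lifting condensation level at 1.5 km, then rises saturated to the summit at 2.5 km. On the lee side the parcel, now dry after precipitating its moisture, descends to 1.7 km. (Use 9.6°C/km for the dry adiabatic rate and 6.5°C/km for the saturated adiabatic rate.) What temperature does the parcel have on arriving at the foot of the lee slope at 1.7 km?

17.78°C

Dry to 1500 m: -9.6 × 1 km = -9.6°C, so T = 16.6°C.
Saturated to 2500 m: -6.5 × 1 km = -6.5°C, so T = 10.1°C.
Dry descent to 1700 m: +9.6 × 0.8 km = +7.68°C, so T = 17.78°C.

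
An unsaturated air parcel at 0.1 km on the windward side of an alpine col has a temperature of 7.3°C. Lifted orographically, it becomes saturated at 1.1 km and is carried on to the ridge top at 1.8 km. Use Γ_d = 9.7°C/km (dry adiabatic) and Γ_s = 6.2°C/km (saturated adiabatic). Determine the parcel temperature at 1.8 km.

From 100 m to 1100 m (dry): cools by 9.7 × 1 = 9.7°C, giving -2.4°C.
From 1100 m to 1800 m (saturated): cools by 6.2 × 0.7 = 4.34°C, giving -6.74°C.

-6.74°C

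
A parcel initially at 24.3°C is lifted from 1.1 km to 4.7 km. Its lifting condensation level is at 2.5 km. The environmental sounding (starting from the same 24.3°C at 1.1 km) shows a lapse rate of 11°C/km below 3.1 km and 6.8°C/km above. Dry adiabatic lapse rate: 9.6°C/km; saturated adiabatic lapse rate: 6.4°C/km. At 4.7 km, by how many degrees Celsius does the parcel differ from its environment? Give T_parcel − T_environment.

+5.36°C (parcel warmer than environment)

Parcel:
  1100 → 2500 m (dry, 9.6°C/km): ΔT = -9.6 × 1.4 = -13.44°C → T = 10.86°C
  2500 → 4700 m (saturated, 6.4°C/km): ΔT = -6.4 × 2.2 = -14.08°C → T = -3.22°C
Environment:
  1100 → 3100 m (environment, lower layer, 11°C/km): ΔT = -11 × 2 = -22°C → T = 2.3°C
  3100 → 4700 m (environment, upper layer, 6.8°C/km): ΔT = -6.8 × 1.6 = -10.88°C → T = -8.58°C
T_parcel − T_env = -3.22 − (-8.58) = +5.36°C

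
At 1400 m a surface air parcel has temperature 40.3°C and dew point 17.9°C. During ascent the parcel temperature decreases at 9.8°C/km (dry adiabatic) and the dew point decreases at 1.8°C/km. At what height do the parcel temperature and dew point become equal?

4200 m

T and T_d converge at 9.8 − 1.8 = 8°C per km
Height above start = (40.3 − 17.9) / 8 = 2.8 km
LCL altitude = 1400 m + 2800 m = 4200 m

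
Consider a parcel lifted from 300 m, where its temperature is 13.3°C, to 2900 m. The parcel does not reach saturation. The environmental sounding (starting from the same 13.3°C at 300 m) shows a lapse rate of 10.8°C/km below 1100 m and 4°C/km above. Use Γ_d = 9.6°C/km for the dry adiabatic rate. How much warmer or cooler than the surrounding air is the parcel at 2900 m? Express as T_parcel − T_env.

Parcel:
  300–2900 m, dry: Δz = 2.6 km ⇒ ΔT = -24.96°C; T = -11.66°C
Environment:
  300–1100 m, environment, lower layer: Δz = 0.8 km ⇒ ΔT = -8.64°C; T = 4.66°C
  1100–2900 m, environment, upper layer: Δz = 1.8 km ⇒ ΔT = -7.2°C; T = -2.54°C
T_parcel − T_env = -11.66 − (-2.54) = -9.12°C

-9.12°C (parcel cooler than environment)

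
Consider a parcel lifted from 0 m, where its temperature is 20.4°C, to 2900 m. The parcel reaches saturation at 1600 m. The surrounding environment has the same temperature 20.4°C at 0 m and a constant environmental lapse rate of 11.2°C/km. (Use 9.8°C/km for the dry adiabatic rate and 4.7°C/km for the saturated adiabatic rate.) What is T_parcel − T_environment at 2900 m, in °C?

+10.69°C (parcel warmer than environment)

Parcel:
  0 → 1600 m (dry, 9.8°C/km): ΔT = -9.8 × 1.6 = -15.68°C → T = 4.72°C
  1600 → 2900 m (saturated, 4.7°C/km): ΔT = -4.7 × 1.3 = -6.11°C → T = -1.39°C
Environment:
  0 → 2900 m (environment, 11.2°C/km): ΔT = -11.2 × 2.9 = -32.48°C → T = -12.08°C
T_parcel − T_env = -1.39 − (-12.08) = +10.69°C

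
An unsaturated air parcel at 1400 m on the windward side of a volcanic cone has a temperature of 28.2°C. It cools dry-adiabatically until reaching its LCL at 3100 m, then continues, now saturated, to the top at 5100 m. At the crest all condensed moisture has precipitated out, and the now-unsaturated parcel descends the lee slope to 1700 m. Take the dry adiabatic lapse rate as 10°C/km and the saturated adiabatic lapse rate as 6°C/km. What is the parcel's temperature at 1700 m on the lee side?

1400 → 3100 m (dry, 10°C/km): ΔT = -10 × 1.7 = -17°C → T = 11.2°C
3100 → 5100 m (saturated, 6°C/km): ΔT = -6 × 2 = -12°C → T = -0.8°C
5100 → 1700 m (dry descent, 10°C/km): ΔT = +10 × 3.4 = +34°C → T = 33.2°C

33.2°C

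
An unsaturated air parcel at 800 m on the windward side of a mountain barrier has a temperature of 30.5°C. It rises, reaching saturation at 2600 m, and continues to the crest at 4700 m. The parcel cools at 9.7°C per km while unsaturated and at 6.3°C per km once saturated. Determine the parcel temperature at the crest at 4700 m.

From 800 m to 2600 m (dry): cools by 9.7 × 1.8 = 17.46°C, giving 13.04°C.
From 2600 m to 4700 m (saturated): cools by 6.3 × 2.1 = 13.23°C, giving -0.19°C.

-0.19°C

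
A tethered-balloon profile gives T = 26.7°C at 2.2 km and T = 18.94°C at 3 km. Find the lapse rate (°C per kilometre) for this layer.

9.7°C/km

Γ = −ΔT/Δz = (26.7 − 18.94) / (3000 − 2200) m
  = 7.76°C / 0.8 km = 9.7°C/km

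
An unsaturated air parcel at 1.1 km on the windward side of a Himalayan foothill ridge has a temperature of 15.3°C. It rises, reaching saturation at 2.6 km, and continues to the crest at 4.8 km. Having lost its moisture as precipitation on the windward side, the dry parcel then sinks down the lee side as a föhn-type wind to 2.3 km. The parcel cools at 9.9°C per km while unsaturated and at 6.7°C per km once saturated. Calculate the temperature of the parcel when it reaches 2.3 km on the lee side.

10.46°C

1100–2600 m, dry: Δz = 1.5 km ⇒ ΔT = -14.85°C; T = 0.45°C
2600–4800 m, saturated: Δz = 2.2 km ⇒ ΔT = -14.74°C; T = -14.29°C
4800–2300 m, dry descent: Δz = 2.5 km ⇒ ΔT = +24.75°C; T = 10.46°C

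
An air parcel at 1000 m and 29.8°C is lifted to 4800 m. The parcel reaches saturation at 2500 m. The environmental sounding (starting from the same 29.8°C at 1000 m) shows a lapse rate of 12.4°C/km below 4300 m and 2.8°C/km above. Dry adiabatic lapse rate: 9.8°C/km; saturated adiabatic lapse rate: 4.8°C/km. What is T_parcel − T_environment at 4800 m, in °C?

+16.58°C (parcel warmer than environment)

Parcel:
  From 1000 m to 2500 m (dry): cools by 9.8 × 1.5 = 14.7°C, giving 15.1°C.
  From 2500 m to 4800 m (saturated): cools by 4.8 × 2.3 = 11.04°C, giving 4.06°C.
Environment:
  From 1000 m to 4300 m (environment, lower layer): cools by 12.4 × 3.3 = 40.92°C, giving -11.12°C.
  From 4300 m to 4800 m (environment, upper layer): cools by 2.8 × 0.5 = 1.4°C, giving -12.52°C.
T_parcel − T_env = 4.06 − (-12.52) = +16.58°C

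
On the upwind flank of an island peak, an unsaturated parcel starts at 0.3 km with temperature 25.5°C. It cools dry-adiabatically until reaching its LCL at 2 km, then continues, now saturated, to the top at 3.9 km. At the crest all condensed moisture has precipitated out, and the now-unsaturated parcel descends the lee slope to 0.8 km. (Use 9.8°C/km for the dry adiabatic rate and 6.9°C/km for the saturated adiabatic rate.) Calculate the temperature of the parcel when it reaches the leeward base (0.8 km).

300 → 2000 m (dry, 9.8°C/km): ΔT = -9.8 × 1.7 = -16.66°C → T = 8.84°C
2000 → 3900 m (saturated, 6.9°C/km): ΔT = -6.9 × 1.9 = -13.11°C → T = -4.27°C
3900 → 800 m (dry descent, 9.8°C/km): ΔT = +9.8 × 3.1 = +30.38°C → T = 26.11°C

26.11°C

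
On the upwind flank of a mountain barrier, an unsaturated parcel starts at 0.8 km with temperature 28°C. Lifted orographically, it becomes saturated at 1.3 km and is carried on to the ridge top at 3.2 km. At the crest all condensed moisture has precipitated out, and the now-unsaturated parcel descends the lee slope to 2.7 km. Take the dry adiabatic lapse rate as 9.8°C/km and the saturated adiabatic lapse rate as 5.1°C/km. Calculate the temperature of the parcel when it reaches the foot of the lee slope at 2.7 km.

18.31°C

From 800 m to 1300 m (dry): cools by 9.8 × 0.5 = 4.9°C, giving 23.1°C.
From 1300 m to 3200 m (saturated): cools by 5.1 × 1.9 = 9.69°C, giving 13.41°C.
From 3200 m to 2700 m (dry descent): warms by 9.8 × 0.5 = 4.9°C, giving 18.31°C.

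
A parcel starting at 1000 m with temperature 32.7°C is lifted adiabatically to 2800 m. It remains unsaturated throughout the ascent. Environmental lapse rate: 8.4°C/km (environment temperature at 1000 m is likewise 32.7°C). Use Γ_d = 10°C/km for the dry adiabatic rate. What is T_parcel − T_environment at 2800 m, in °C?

-2.88°C (parcel cooler than environment)

Parcel:
  From 1000 m to 2800 m (dry): cools by 10 × 1.8 = 18°C, giving 14.7°C.
Environment:
  From 1000 m to 2800 m (environment): cools by 8.4 × 1.8 = 15.12°C, giving 17.58°C.
T_parcel − T_env = 14.7 − 17.58 = -2.88°C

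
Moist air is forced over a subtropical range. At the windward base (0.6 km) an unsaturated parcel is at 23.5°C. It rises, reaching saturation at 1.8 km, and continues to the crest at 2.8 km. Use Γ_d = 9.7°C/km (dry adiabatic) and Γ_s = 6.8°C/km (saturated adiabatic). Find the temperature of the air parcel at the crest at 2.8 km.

5.06°C

600 → 1800 m (dry, 9.7°C/km): ΔT = -9.7 × 1.2 = -11.64°C → T = 11.86°C
1800 → 2800 m (saturated, 6.8°C/km): ΔT = -6.8 × 1 = -6.8°C → T = 5.06°C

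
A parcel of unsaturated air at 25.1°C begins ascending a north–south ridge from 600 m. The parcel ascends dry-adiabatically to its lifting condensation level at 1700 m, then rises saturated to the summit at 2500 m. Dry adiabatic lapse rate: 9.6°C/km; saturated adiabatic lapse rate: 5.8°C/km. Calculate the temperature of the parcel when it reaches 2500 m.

Dry to 1700 m: -9.6 × 1.1 km = -10.56°C, so T = 14.54°C.
Saturated to 2500 m: -5.8 × 0.8 km = -4.64°C, so T = 9.9°C.

9.9°C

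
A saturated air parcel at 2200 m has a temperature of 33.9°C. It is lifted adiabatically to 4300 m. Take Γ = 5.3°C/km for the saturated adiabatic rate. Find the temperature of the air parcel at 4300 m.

2200 → 4300 m (saturated adiabatic, 5.3°C/km): ΔT = -5.3 × 2.1 = -11.13°C → T = 22.77°C

22.77°C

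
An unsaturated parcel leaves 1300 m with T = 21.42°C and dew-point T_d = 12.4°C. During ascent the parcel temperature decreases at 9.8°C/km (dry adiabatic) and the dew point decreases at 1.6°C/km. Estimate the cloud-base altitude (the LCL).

T and T_d converge at 9.8 − 1.6 = 8.2°C per km
Height above start = (21.42 − 12.4) / 8.2 = 1.1 km
LCL altitude = 1300 m + 1100 m = 2400 m

2400 m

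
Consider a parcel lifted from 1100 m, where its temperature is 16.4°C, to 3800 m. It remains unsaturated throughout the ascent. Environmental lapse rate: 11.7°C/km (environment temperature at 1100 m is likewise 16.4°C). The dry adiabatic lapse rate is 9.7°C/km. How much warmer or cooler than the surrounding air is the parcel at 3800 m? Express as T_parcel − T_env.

Parcel:
  Dry to 3800 m: -9.7 × 2.7 km = -26.19°C, so T = -9.79°C.
Environment:
  Environment to 3800 m: -11.7 × 2.7 km = -31.59°C, so T = -15.19°C.
T_parcel − T_env = -9.79 − (-15.19) = +5.4°C

+5.4°C (parcel warmer than environment)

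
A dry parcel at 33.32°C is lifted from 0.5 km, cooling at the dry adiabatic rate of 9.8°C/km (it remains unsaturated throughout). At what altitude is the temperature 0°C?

Height above start = (33.32 − 0) / 9.8 = 3.4 km
Altitude = 500 m + 3400 m = 3900 m

3.9 km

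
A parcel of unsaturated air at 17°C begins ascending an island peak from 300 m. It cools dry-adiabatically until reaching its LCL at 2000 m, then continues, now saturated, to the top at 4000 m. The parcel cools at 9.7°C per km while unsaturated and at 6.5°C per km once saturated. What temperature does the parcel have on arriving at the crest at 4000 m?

300 → 2000 m (dry, 9.7°C/km): ΔT = -9.7 × 1.7 = -16.49°C → T = 0.51°C
2000 → 4000 m (saturated, 6.5°C/km): ΔT = -6.5 × 2 = -13°C → T = -12.49°C

-12.49°C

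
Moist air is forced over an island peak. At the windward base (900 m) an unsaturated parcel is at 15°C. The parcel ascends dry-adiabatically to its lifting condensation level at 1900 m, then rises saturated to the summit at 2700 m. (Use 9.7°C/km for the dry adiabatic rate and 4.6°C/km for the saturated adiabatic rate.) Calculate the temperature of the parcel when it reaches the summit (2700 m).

1.62°C

900–1900 m, dry: Δz = 1 km ⇒ ΔT = -9.7°C; T = 5.3°C
1900–2700 m, saturated: Δz = 0.8 km ⇒ ΔT = -3.68°C; T = 1.62°C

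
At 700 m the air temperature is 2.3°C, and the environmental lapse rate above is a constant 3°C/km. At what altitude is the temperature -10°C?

4800 m

Height above start = (2.3 − (-10)) / 3 = 4.1 km
Altitude = 700 m + 4100 m = 4800 m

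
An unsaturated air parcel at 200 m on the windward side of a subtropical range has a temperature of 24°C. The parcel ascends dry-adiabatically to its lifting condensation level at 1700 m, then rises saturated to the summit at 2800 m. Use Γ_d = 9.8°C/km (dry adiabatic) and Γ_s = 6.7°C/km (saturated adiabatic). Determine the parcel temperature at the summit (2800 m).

200 → 1700 m (dry, 9.8°C/km): ΔT = -9.8 × 1.5 = -14.7°C → T = 9.3°C
1700 → 2800 m (saturated, 6.7°C/km): ΔT = -6.7 × 1.1 = -7.37°C → T = 1.93°C

1.93°C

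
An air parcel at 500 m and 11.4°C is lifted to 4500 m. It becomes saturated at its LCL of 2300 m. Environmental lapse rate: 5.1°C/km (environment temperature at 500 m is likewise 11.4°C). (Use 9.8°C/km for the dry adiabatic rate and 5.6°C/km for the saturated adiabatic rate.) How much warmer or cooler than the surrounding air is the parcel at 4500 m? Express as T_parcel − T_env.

Parcel:
  500 → 2300 m (dry, 9.8°C/km): ΔT = -9.8 × 1.8 = -17.64°C → T = -6.24°C
  2300 → 4500 m (saturated, 5.6°C/km): ΔT = -5.6 × 2.2 = -12.32°C → T = -18.56°C
Environment:
  500 → 4500 m (environment, 5.1°C/km): ΔT = -5.1 × 4 = -20.4°C → T = -9°C
T_parcel − T_env = -18.56 − (-9) = -9.56°C

-9.56°C (parcel cooler than environment)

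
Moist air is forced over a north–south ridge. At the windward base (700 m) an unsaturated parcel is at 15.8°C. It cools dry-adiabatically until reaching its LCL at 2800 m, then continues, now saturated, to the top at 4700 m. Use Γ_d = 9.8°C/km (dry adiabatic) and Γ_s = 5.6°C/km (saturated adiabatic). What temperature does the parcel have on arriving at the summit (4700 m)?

From 700 m to 2800 m (dry): cools by 9.8 × 2.1 = 20.58°C, giving -4.78°C.
From 2800 m to 4700 m (saturated): cools by 5.6 × 1.9 = 10.64°C, giving -15.42°C.

-15.42°C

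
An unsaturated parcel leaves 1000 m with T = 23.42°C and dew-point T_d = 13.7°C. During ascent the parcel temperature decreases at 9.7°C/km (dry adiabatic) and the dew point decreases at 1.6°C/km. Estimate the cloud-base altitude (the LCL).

T and T_d converge at 9.7 − 1.6 = 8.1°C per km
Height above start = (23.42 − 13.7) / 8.1 = 1.2 km
LCL altitude = 1000 m + 1200 m = 2200 m

2200 m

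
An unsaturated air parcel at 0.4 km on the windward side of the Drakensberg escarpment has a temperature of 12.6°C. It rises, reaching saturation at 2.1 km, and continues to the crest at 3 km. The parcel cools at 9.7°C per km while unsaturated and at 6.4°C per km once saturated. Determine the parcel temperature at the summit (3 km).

Dry to 2100 m: -9.7 × 1.7 km = -16.49°C, so T = -3.89°C.
Saturated to 3000 m: -6.4 × 0.9 km = -5.76°C, so T = -9.65°C.

-9.65°C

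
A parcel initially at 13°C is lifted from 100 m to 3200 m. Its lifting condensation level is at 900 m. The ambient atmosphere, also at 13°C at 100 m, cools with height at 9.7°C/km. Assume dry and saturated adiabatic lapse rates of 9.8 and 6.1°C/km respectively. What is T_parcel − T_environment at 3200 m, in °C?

Parcel:
  100 → 900 m (dry, 9.8°C/km): ΔT = -9.8 × 0.8 = -7.84°C → T = 5.16°C
  900 → 3200 m (saturated, 6.1°C/km): ΔT = -6.1 × 2.3 = -14.03°C → T = -8.87°C
Environment:
  100 → 3200 m (environment, 9.7°C/km): ΔT = -9.7 × 3.1 = -30.07°C → T = -17.07°C
T_parcel − T_env = -8.87 − (-17.07) = +8.2°C

+8.2°C (parcel warmer than environment)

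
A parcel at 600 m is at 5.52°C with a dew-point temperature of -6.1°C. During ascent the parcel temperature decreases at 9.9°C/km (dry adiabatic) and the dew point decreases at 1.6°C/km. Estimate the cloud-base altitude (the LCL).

2000 m

T and T_d converge at 9.9 − 1.6 = 8.3°C per km
Height above start = (5.52 − (-6.1)) / 8.3 = 1.4 km
LCL altitude = 600 m + 1400 m = 2000 m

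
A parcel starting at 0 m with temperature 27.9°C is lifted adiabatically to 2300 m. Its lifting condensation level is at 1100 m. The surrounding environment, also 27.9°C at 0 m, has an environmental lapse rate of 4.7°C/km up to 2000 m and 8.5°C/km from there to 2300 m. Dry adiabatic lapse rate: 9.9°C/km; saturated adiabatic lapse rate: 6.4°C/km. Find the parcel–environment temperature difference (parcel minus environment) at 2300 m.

Parcel:
  0–1100 m, dry: Δz = 1.1 km ⇒ ΔT = -10.89°C; T = 17.01°C
  1100–2300 m, saturated: Δz = 1.2 km ⇒ ΔT = -7.68°C; T = 9.33°C
Environment:
  0–2000 m, environment, lower layer: Δz = 2 km ⇒ ΔT = -9.4°C; T = 18.5°C
  2000–2300 m, environment, upper layer: Δz = 0.3 km ⇒ ΔT = -2.55°C; T = 15.95°C
T_parcel − T_env = 9.33 − 15.95 = -6.62°C

-6.62°C (parcel cooler than environment)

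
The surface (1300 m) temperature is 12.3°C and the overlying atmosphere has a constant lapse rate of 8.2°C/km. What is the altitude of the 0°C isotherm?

2800 m

Height above start = (12.3 − 0) / 8.2 = 1.5 km
Altitude = 1300 m + 1500 m = 2800 m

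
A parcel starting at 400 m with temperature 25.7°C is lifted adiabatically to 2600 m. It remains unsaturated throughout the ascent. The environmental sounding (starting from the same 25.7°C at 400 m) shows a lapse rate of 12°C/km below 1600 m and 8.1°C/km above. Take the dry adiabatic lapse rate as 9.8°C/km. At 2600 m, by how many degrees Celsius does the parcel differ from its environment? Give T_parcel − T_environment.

Parcel:
  From 400 m to 2600 m (dry): cools by 9.8 × 2.2 = 21.56°C, giving 4.14°C.
Environment:
  From 400 m to 1600 m (environment, lower layer): cools by 12 × 1.2 = 14.4°C, giving 11.3°C.
  From 1600 m to 2600 m (environment, upper layer): cools by 8.1 × 1 = 8.1°C, giving 3.2°C.
T_parcel − T_env = 4.14 − 3.2 = +0.94°C

+0.94°C (parcel warmer than environment)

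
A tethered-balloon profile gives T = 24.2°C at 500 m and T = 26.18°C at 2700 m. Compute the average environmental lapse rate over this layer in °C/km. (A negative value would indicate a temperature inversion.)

Γ = −ΔT/Δz = (24.2 − 26.18) / (2700 − 500) m
  = -1.98°C / 2.2 km = -0.9°C/km

-0.9°C/km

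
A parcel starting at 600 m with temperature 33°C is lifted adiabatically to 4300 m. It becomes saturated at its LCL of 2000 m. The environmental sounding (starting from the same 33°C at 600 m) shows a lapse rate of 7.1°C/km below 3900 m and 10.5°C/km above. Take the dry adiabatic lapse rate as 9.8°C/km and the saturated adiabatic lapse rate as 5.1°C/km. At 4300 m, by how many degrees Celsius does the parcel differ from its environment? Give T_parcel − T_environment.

Parcel:
  600 → 2000 m (dry, 9.8°C/km): ΔT = -9.8 × 1.4 = -13.72°C → T = 19.28°C
  2000 → 4300 m (saturated, 5.1°C/km): ΔT = -5.1 × 2.3 = -11.73°C → T = 7.55°C
Environment:
  600 → 3900 m (environment, lower layer, 7.1°C/km): ΔT = -7.1 × 3.3 = -23.43°C → T = 9.57°C
  3900 → 4300 m (environment, upper layer, 10.5°C/km): ΔT = -10.5 × 0.4 = -4.2°C → T = 5.37°C
T_parcel − T_env = 7.55 − 5.37 = +2.18°C

+2.18°C (parcel warmer than environment)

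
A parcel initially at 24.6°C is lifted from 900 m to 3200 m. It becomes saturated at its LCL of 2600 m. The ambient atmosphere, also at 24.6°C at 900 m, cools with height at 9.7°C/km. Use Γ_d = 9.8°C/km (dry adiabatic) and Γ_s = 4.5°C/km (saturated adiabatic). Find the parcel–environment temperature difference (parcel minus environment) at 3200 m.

+2.95°C (parcel warmer than environment)

Parcel:
  Dry to 2600 m: -9.8 × 1.7 km = -16.66°C, so T = 7.94°C.
  Saturated to 3200 m: -4.5 × 0.6 km = -2.7°C, so T = 5.24°C.
Environment:
  Environment to 3200 m: -9.7 × 2.3 km = -22.31°C, so T = 2.29°C.
T_parcel − T_env = 5.24 − 2.29 = +2.95°C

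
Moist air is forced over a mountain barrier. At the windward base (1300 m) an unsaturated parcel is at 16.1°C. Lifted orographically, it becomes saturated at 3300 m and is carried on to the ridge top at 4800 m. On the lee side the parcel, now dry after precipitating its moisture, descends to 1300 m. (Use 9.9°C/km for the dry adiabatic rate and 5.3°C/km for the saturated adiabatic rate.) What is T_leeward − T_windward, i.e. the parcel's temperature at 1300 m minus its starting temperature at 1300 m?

1300 → 3300 m (dry, 9.9°C/km): ΔT = -9.9 × 2 = -19.8°C → T = -3.7°C
3300 → 4800 m (saturated, 5.3°C/km): ΔT = -5.3 × 1.5 = -7.95°C → T = -11.65°C
4800 → 1300 m (dry descent, 9.9°C/km): ΔT = +9.9 × 3.5 = +34.65°C → T = 23°C
Net change vs windward start: 23 − 16.1 = +6.9°C

+6.9°C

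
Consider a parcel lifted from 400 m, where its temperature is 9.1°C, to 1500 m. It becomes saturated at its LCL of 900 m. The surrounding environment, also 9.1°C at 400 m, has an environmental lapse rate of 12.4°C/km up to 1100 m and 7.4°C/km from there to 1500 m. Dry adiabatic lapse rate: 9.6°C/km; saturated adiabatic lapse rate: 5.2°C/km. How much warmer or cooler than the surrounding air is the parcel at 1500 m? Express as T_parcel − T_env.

Parcel:
  From 400 m to 900 m (dry): cools by 9.6 × 0.5 = 4.8°C, giving 4.3°C.
  From 900 m to 1500 m (saturated): cools by 5.2 × 0.6 = 3.12°C, giving 1.18°C.
Environment:
  From 400 m to 1100 m (environment, lower layer): cools by 12.4 × 0.7 = 8.68°C, giving 0.42°C.
  From 1100 m to 1500 m (environment, upper layer): cools by 7.4 × 0.4 = 2.96°C, giving -2.54°C.
T_parcel − T_env = 1.18 − (-2.54) = +3.72°C

+3.72°C (parcel warmer than environment)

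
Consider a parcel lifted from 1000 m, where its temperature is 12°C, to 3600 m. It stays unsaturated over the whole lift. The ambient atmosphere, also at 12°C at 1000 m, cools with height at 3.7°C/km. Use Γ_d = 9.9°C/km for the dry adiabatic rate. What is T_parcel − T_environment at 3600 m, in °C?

-16.12°C (parcel cooler than environment)

Parcel:
  From 1000 m to 3600 m (dry): cools by 9.9 × 2.6 = 25.74°C, giving -13.74°C.
Environment:
  From 1000 m to 3600 m (environment): cools by 3.7 × 2.6 = 9.62°C, giving 2.38°C.
T_parcel − T_env = -13.74 − 2.38 = -16.12°C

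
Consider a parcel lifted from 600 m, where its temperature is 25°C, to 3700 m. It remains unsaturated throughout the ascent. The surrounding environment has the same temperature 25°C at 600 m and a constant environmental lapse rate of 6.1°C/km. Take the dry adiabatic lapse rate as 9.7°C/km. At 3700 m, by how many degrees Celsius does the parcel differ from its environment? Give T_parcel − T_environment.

Parcel:
  Dry to 3700 m: -9.7 × 3.1 km = -30.07°C, so T = -5.07°C.
Environment:
  Environment to 3700 m: -6.1 × 3.1 km = -18.91°C, so T = 6.09°C.
T_parcel − T_env = -5.07 − 6.09 = -11.16°C

-11.16°C (parcel cooler than environment)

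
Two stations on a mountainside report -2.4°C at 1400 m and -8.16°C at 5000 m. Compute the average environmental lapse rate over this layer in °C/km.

Γ = −ΔT/Δz = (-2.4 − (-8.16)) / (5000 − 1400) m
  = 5.76°C / 3.6 km = 1.6°C/km

1.6°C/km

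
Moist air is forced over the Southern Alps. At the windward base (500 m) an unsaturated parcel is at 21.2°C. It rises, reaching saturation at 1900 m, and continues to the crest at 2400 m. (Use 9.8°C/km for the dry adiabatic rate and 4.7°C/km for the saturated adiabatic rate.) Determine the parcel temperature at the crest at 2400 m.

5.13°C

500 → 1900 m (dry, 9.8°C/km): ΔT = -9.8 × 1.4 = -13.72°C → T = 7.48°C
1900 → 2400 m (saturated, 4.7°C/km): ΔT = -4.7 × 0.5 = -2.35°C → T = 5.13°C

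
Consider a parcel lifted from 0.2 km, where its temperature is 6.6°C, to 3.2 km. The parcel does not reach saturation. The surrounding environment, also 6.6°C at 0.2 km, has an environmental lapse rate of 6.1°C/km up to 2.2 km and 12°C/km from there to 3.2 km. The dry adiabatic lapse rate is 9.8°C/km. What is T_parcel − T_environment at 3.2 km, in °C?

-5.2°C (parcel cooler than environment)

Parcel:
  200 → 3200 m (dry, 9.8°C/km): ΔT = -9.8 × 3 = -29.4°C → T = -22.8°C
Environment:
  200 → 2200 m (environment, lower layer, 6.1°C/km): ΔT = -6.1 × 2 = -12.2°C → T = -5.6°C
  2200 → 3200 m (environment, upper layer, 12°C/km): ΔT = -12 × 1 = -12°C → T = -17.6°C
T_parcel − T_env = -22.8 − (-17.6) = -5.2°C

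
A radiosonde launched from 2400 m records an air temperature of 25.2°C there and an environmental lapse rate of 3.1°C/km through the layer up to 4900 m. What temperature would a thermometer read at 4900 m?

17.45°C

2400 → 4900 m (environmental, 3.1°C/km): ΔT = -3.1 × 2.5 = -7.75°C → T = 17.45°C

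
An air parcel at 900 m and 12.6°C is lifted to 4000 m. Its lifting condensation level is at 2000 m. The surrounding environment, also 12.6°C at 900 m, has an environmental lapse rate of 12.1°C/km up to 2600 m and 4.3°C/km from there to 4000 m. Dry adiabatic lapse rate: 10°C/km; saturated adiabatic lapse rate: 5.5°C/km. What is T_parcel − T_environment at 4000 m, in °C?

+4.59°C (parcel warmer than environment)

Parcel:
  Dry to 2000 m: -10 × 1.1 km = -11°C, so T = 1.6°C.
  Saturated to 4000 m: -5.5 × 2 km = -11°C, so T = -9.4°C.
Environment:
  Environment, lower layer to 2600 m: -12.1 × 1.7 km = -20.57°C, so T = -7.97°C.
  Environment, upper layer to 4000 m: -4.3 × 1.4 km = -6.02°C, so T = -13.99°C.
T_parcel − T_env = -9.4 − (-13.99) = +4.59°C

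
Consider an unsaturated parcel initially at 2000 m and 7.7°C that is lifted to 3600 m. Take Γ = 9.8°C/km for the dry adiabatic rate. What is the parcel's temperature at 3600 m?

-7.98°C

Dry adiabatic to 3600 m: -9.8 × 1.6 km = -15.68°C, so T = -7.98°C.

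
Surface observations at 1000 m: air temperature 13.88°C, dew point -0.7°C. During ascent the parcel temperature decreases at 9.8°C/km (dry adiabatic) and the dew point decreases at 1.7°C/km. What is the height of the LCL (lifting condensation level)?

2800 m

T and T_d converge at 9.8 − 1.7 = 8.1°C per km
Height above start = (13.88 − (-0.7)) / 8.1 = 1.8 km
LCL altitude = 1000 m + 1800 m = 2800 m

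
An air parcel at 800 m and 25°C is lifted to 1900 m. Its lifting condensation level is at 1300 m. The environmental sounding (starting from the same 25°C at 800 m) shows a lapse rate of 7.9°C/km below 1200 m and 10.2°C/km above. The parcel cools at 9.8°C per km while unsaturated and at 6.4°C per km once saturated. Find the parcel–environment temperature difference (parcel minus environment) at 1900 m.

+1.56°C (parcel warmer than environment)

Parcel:
  Dry to 1300 m: -9.8 × 0.5 km = -4.9°C, so T = 20.1°C.
  Saturated to 1900 m: -6.4 × 0.6 km = -3.84°C, so T = 16.26°C.
Environment:
  Environment, lower layer to 1200 m: -7.9 × 0.4 km = -3.16°C, so T = 21.84°C.
  Environment, upper layer to 1900 m: -10.2 × 0.7 km = -7.14°C, so T = 14.7°C.
T_parcel − T_env = 16.26 − 14.7 = +1.56°C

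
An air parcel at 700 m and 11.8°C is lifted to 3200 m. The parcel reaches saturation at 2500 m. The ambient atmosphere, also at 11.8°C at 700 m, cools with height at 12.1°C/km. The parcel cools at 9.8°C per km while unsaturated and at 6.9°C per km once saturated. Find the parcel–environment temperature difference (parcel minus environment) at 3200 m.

Parcel:
  700–2500 m, dry: Δz = 1.8 km ⇒ ΔT = -17.64°C; T = -5.84°C
  2500–3200 m, saturated: Δz = 0.7 km ⇒ ΔT = -4.83°C; T = -10.67°C
Environment:
  700–3200 m, environment: Δz = 2.5 km ⇒ ΔT = -30.25°C; T = -18.45°C
T_parcel − T_env = -10.67 − (-18.45) = +7.78°C

+7.78°C (parcel warmer than environment)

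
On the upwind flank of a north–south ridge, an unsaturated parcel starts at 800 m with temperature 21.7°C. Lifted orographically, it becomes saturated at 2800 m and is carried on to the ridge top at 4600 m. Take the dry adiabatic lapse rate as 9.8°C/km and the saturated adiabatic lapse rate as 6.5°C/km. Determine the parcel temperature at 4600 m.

-9.6°C

From 800 m to 2800 m (dry): cools by 9.8 × 2 = 19.6°C, giving 2.1°C.
From 2800 m to 4600 m (saturated): cools by 6.5 × 1.8 = 11.7°C, giving -9.6°C.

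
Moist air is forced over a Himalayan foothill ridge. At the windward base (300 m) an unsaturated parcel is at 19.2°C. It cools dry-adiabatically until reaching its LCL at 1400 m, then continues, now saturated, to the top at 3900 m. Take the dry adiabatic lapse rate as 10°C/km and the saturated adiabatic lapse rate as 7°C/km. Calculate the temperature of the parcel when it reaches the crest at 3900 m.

300 → 1400 m (dry, 10°C/km): ΔT = -10 × 1.1 = -11°C → T = 8.2°C
1400 → 3900 m (saturated, 7°C/km): ΔT = -7 × 2.5 = -17.5°C → T = -9.3°C

-9.3°C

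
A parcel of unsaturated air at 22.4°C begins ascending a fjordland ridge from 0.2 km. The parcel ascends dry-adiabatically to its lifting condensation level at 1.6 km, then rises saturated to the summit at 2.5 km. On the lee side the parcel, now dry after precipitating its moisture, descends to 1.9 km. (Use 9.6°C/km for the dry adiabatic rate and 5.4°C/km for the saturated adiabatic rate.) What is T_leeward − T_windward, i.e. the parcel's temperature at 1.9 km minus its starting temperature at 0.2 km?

-12.54°C

Dry to 1600 m: -9.6 × 1.4 km = -13.44°C, so T = 8.96°C.
Saturated to 2500 m: -5.4 × 0.9 km = -4.86°C, so T = 4.1°C.
Dry descent to 1900 m: +9.6 × 0.6 km = +5.76°C, so T = 9.86°C.
Net change vs windward start: 9.86 − 22.4 = -12.54°C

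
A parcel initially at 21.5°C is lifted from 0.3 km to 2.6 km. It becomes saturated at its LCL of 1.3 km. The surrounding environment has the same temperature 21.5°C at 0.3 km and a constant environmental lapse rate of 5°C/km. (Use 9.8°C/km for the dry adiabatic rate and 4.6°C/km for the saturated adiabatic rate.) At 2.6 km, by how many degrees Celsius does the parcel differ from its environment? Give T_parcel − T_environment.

-4.28°C (parcel cooler than environment)

Parcel:
  300–1300 m, dry: Δz = 1 km ⇒ ΔT = -9.8°C; T = 11.7°C
  1300–2600 m, saturated: Δz = 1.3 km ⇒ ΔT = -5.98°C; T = 5.72°C
Environment:
  300–2600 m, environment: Δz = 2.3 km ⇒ ΔT = -11.5°C; T = 10°C
T_parcel − T_env = 5.72 − 10 = -4.28°C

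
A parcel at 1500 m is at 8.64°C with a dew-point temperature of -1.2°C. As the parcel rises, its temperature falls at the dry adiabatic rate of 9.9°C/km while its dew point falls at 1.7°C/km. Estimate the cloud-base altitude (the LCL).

T and T_d converge at 9.9 − 1.7 = 8.2°C per km
Height above start = (8.64 − (-1.2)) / 8.2 = 1.2 km
LCL altitude = 1500 m + 1200 m = 2700 m

2700 m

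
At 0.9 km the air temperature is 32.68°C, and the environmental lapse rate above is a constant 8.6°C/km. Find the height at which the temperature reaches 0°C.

Height above start = (32.68 − 0) / 8.6 = 3.8 km
Altitude = 900 m + 3800 m = 4700 m

4.7 km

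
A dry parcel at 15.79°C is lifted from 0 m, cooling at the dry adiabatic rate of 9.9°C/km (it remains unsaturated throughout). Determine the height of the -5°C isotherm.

Height above start = (15.79 − (-5)) / 9.9 = 2.1 km
Altitude = 0 m + 2100 m = 2100 m

2100 m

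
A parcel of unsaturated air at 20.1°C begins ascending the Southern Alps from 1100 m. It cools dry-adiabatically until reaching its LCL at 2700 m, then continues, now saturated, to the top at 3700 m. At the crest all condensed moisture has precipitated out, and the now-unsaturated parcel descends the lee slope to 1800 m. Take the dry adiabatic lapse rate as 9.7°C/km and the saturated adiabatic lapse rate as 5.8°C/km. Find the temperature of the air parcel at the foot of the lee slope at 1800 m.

17.21°C

From 1100 m to 2700 m (dry): cools by 9.7 × 1.6 = 15.52°C, giving 4.58°C.
From 2700 m to 3700 m (saturated): cools by 5.8 × 1 = 5.8°C, giving -1.22°C.
From 3700 m to 1800 m (dry descent): warms by 9.7 × 1.9 = 18.43°C, giving 17.21°C.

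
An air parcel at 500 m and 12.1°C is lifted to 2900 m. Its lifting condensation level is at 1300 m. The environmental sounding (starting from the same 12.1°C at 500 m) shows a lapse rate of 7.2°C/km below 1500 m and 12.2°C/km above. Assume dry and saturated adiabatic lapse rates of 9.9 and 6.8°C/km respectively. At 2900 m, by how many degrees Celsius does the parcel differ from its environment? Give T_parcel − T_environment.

+5.48°C (parcel warmer than environment)

Parcel:
  From 500 m to 1300 m (dry): cools by 9.9 × 0.8 = 7.92°C, giving 4.18°C.
  From 1300 m to 2900 m (saturated): cools by 6.8 × 1.6 = 10.88°C, giving -6.7°C.
Environment:
  From 500 m to 1500 m (environment, lower layer): cools by 7.2 × 1 = 7.2°C, giving 4.9°C.
  From 1500 m to 2900 m (environment, upper layer): cools by 12.2 × 1.4 = 17.08°C, giving -12.18°C.
T_parcel − T_env = -6.7 − (-12.18) = +5.48°C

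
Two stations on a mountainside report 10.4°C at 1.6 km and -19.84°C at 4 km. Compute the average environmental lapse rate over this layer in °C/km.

12.6°C/km

Γ = −ΔT/Δz = (10.4 − (-19.84)) / (4000 − 1600) m
  = 30.24°C / 2.4 km = 12.6°C/km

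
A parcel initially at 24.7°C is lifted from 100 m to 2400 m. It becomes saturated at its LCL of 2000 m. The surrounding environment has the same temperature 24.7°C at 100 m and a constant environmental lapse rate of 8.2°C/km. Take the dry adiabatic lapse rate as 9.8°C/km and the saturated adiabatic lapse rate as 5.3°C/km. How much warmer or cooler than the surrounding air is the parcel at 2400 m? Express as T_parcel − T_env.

Parcel:
  100 → 2000 m (dry, 9.8°C/km): ΔT = -9.8 × 1.9 = -18.62°C → T = 6.08°C
  2000 → 2400 m (saturated, 5.3°C/km): ΔT = -5.3 × 0.4 = -2.12°C → T = 3.96°C
Environment:
  100 → 2400 m (environment, 8.2°C/km): ΔT = -8.2 × 2.3 = -18.86°C → T = 5.84°C
T_parcel − T_env = 3.96 − 5.84 = -1.88°C

-1.88°C (parcel cooler than environment)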